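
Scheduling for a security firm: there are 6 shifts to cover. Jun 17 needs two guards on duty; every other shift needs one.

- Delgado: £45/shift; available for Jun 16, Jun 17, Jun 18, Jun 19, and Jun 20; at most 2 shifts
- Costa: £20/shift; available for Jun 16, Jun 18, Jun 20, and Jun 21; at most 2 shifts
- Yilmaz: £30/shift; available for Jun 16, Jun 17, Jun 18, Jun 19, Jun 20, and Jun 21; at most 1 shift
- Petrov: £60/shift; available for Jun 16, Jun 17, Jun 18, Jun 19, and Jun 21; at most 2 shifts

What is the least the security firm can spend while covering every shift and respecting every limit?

£280

Picking the cheapest available guard for each shift independently would cost £185, but that ignores the shift limits.
An optimal schedule: Jun 16→Petrov, Jun 17→Delgado+Yilmaz, Jun 18→Petrov, Jun 19→Delgado, Jun 20→Costa, Jun 21→Costa.
Total: 60 + 45 + 30 + 60 + 45 + 20 + 20 = £280.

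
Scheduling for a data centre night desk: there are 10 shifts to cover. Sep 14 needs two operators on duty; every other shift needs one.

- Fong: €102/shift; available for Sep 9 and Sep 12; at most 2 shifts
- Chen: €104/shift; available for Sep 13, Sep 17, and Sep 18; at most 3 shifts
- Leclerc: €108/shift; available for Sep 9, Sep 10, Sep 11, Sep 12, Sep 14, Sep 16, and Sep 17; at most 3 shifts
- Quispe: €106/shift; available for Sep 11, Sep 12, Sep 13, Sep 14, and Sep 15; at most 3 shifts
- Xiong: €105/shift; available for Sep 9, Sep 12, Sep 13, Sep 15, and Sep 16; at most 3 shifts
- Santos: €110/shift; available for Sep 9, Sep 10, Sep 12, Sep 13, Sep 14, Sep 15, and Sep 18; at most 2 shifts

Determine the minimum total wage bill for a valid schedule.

€1154

Picking the cheapest available operator for each shift independently would cost €1154, and that bound is achievable.
An optimal schedule: Sep 9→Fong, Sep 10→Leclerc, Sep 11→Quispe, Sep 12→Fong, Sep 13→Chen, Sep 14→Quispe+Leclerc, Sep 15→Xiong, Sep 16→Xiong, Sep 17→Chen, Sep 18→Chen.
Total: 102 + 108 + 106 + 102 + 104 + 106 + 108 + 105 + 105 + 104 + 104 = €1154.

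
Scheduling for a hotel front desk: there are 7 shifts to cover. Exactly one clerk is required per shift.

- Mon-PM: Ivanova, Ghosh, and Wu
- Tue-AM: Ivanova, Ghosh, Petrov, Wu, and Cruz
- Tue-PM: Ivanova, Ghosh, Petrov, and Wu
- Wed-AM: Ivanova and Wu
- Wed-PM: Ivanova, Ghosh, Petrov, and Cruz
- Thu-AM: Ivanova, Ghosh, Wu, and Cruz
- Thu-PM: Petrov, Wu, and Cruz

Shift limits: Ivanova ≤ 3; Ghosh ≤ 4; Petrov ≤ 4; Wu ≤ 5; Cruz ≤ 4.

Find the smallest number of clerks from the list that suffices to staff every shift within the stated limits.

2

7 slots to fill and no one can take more than 5, so at least ⌈7/5⌉ = 2 clerks are needed.
Ivanova and Petrov alone can cover everything: Mon-PM→Ivanova, Tue-AM→Petrov, Tue-PM→Petrov, Wed-AM→Ivanova, Wed-PM→Petrov, Thu-AM→Ivanova, Thu-PM→Petrov.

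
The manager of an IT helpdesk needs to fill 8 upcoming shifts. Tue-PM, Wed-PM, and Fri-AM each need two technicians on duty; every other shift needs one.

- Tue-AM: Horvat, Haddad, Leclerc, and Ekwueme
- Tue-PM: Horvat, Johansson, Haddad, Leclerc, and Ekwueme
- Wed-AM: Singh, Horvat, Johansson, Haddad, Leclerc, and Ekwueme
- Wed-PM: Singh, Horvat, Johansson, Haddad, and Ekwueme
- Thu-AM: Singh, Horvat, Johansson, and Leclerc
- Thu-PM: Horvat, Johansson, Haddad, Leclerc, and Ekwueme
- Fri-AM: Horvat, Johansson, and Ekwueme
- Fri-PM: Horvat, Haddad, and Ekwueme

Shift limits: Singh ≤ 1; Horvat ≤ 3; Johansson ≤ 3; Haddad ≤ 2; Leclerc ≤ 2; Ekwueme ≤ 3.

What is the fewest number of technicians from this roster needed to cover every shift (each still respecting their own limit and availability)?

4

11 slots to fill and no one can take more than 3, so at least ⌈11/3⌉ = 4 technicians are needed.
Horvat, Johansson, Haddad, and Ekwueme alone can cover everything: Tue-AM→Horvat, Tue-PM→Johansson+Ekwueme, Wed-AM→Johansson, Wed-PM→Haddad+Ekwueme, Thu-AM→Horvat, Thu-PM→Ekwueme, Fri-AM→Horvat+Johansson, Fri-PM→Haddad.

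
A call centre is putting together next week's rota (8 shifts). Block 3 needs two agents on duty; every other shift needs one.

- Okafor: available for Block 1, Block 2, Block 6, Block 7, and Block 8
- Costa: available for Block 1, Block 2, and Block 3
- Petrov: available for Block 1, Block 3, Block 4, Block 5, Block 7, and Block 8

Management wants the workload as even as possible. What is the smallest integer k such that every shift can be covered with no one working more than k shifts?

3

With 3 agents and 9 worker-slots to fill, someone must work at least ⌈9/3⌉ = 3 shifts, so k ≥ 3.
k = 3 works: Block 1→Costa, Block 2→Costa, Block 3→Costa+Petrov, Block 4→Petrov, Block 5→Petrov, Block 6→Okafor, Block 7→Okafor, Block 8→Okafor.
Loads: Okafor 3, Costa 3, Petrov 3 — all ≤ 3.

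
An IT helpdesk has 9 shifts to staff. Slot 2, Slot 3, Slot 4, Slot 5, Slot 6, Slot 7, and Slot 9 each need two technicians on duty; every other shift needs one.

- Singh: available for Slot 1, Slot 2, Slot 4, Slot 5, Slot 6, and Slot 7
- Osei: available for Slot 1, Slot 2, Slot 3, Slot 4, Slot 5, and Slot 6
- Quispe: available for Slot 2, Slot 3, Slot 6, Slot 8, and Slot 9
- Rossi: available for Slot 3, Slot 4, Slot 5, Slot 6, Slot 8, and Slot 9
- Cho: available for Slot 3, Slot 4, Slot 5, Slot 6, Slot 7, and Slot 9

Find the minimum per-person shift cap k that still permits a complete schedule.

4

With 5 technicians and 16 worker-slots to fill, someone must work at least ⌈16/5⌉ = 4 shifts, so k ≥ 4.
k = 4 works: Slot 1→Singh, Slot 2→Singh+Osei, Slot 3→Osei+Quispe, Slot 4→Singh+Osei, Slot 5→Osei+Rossi, Slot 6→Quispe+Rossi, Slot 7→Singh+Cho, Slot 8→Quispe, Slot 9→Quispe+Rossi.
Loads: Singh 4, Osei 4, Quispe 4, Rossi 3, Cho 1 — all ≤ 4.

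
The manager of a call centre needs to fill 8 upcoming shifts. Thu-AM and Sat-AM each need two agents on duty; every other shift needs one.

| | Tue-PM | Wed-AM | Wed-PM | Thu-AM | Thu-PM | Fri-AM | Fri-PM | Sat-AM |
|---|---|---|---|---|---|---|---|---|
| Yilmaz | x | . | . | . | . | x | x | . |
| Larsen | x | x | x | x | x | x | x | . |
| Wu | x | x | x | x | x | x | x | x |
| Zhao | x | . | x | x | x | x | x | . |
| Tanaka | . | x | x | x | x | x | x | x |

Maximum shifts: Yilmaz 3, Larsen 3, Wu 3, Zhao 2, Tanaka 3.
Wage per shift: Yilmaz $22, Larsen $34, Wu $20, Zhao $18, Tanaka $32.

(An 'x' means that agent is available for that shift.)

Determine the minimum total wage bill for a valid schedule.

$226

Sat-AM can only be covered by Wu and Tanaka, so that assignment is forced.
Picking the cheapest available agent for each shift independently would cost $200, but that ignores the shift limits.
An optimal schedule: Tue-PM→Yilmaz, Wed-AM→Wu, Wed-PM→Zhao, Thu-AM→Wu+Tanaka, Thu-PM→Zhao, Fri-AM→Yilmaz, Fri-PM→Yilmaz, Sat-AM→Wu+Tanaka.
Total: 22 + 20 + 18 + 20 + 32 + 18 + 22 + 22 + 20 + 32 = $226.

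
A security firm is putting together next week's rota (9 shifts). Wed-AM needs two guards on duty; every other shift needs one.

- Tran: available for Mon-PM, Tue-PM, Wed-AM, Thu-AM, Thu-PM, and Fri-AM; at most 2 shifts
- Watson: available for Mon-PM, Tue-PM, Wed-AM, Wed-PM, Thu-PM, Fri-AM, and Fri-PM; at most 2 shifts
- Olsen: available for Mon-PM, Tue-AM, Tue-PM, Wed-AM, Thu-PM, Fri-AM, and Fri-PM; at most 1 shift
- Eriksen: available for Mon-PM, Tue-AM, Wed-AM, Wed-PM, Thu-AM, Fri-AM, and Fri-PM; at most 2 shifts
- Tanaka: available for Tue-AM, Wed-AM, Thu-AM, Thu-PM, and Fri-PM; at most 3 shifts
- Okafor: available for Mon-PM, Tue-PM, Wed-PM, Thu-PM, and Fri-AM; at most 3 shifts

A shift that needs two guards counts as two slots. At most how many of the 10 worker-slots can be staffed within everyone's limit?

10

Total capacity across all guards is 2+2+1+2+3+3 = 13, and 10 slots are needed, so at most 10 can be filled.
An assignment achieving 10: Mon-PM→Eriksen, Tue-AM→Olsen, Tue-PM→Tran, Wed-AM→Eriksen+Tanaka, Wed-PM→Watson, Thu-AM→Tran, Thu-PM→Tanaka, Fri-AM→Okafor, Fri-PM→Watson.
Loads: Tran 2/2, Watson 2/2, Olsen 1/1, Eriksen 2/2, Tanaka 2/3, Okafor 1/3.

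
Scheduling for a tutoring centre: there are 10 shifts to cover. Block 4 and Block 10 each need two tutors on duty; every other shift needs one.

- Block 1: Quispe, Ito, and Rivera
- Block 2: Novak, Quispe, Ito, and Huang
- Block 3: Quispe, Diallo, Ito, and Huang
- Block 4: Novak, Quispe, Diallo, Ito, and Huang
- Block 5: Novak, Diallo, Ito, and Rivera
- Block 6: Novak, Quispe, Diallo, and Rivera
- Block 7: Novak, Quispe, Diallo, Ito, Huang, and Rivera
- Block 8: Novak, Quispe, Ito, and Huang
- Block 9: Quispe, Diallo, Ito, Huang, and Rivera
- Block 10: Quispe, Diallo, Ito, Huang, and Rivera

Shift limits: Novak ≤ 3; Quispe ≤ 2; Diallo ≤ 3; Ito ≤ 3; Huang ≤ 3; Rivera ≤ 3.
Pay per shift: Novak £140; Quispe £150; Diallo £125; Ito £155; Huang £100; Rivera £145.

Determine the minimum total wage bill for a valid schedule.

Picking the cheapest available tutor for each shift independently would cost £1345, but that ignores the shift limits.
An optimal schedule: Block 1→Rivera, Block 2→Huang, Block 3→Huang, Block 4→Huang+Novak, Block 5→Diallo, Block 6→Diallo, Block 7→Novak, Block 8→Novak, Block 9→Rivera, Block 10→Diallo+Rivera.
Total: 145 + 100 + 100 + 100 + 140 + 125 + 125 + 140 + 140 + 145 + 125 + 145 = £1530.

£1530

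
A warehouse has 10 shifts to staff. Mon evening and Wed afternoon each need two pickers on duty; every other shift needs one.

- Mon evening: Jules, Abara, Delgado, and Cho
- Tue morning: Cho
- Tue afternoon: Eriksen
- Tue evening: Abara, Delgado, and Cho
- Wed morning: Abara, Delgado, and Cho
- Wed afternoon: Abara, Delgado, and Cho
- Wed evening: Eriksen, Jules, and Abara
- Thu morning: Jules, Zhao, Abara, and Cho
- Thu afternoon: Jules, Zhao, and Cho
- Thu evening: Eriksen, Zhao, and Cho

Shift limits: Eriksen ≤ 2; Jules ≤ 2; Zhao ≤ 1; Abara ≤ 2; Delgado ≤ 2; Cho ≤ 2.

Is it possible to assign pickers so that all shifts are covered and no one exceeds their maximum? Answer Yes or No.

No

Total capacity is 2+2+1+2+2+2 = 11 but 12 worker-slots are needed — infeasible.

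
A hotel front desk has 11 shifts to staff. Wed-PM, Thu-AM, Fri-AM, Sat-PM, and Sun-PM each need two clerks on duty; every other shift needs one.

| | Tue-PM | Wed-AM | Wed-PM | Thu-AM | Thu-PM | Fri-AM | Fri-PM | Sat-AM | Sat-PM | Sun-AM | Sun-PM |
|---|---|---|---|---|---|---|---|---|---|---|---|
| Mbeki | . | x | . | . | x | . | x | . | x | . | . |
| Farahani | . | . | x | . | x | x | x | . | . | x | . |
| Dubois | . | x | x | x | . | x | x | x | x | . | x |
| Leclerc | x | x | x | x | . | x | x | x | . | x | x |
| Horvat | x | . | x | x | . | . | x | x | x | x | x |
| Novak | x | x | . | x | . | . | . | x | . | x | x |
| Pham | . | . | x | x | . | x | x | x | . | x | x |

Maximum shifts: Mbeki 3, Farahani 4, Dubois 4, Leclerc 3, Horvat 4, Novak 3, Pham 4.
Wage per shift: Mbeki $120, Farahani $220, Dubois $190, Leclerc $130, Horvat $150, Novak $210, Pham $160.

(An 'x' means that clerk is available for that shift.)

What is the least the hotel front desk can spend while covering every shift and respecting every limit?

Picking the cheapest available clerk for each shift independently would cost $2150, but that ignores the shift limits.
An optimal schedule: Tue-PM→Leclerc, Wed-AM→Mbeki, Wed-PM→Horvat+Pham, Thu-AM→Horvat+Pham, Thu-PM→Mbeki, Fri-AM→Pham+Dubois, Fri-PM→Horvat, Sat-AM→Leclerc, Sat-PM→Mbeki+Horvat, Sun-AM→Leclerc, Sun-PM→Pham+Dubois.
Total: 130 + 120 + 150 + 160 + 150 + 160 + 120 + 160 + 190 + 150 + 130 + 120 + 150 + 130 + 160 + 190 = $2370.

$2370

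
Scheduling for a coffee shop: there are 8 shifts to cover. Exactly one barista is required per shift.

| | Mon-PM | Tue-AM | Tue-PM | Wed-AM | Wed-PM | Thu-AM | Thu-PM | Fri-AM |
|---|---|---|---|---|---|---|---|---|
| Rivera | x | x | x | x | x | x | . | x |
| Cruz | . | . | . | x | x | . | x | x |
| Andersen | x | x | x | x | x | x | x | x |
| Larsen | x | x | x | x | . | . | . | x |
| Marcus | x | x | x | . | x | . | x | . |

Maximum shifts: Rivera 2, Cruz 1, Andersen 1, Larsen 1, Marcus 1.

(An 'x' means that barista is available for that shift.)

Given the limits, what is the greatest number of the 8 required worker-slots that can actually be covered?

6

Total capacity across all baristas is 2+1+1+1+1 = 6, and 8 slots are needed, so at most 6 can be filled.
An assignment achieving 6: Mon-PM→Rivera, Tue-AM→Andersen, Tue-PM→Larsen, Wed-PM→Marcus, Thu-AM→Rivera, Thu-PM→Cruz.
Loads: Rivera 2/2, Cruz 1/1, Andersen 1/1, Larsen 1/1, Marcus 1/1.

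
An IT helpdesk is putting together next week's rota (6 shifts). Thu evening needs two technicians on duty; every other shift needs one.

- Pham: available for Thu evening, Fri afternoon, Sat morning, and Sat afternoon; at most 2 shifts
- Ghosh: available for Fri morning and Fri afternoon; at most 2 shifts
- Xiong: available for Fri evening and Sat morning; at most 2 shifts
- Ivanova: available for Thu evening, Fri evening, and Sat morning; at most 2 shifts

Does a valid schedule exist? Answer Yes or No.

Thu evening can only be covered by Pham and Ivanova, so that assignment is forced.
Fri morning can only be covered by Ghosh, so that assignment is forced.
Sat afternoon can only be covered by Pham, so that assignment is forced.
One valid schedule: Thu evening→Pham+Ivanova, Fri morning→Ghosh, Fri afternoon→Ghosh, Fri evening→Xiong, Sat morning→Xiong, Sat afternoon→Pham.
Loads: Pham 2/2, Ghosh 2/2, Xiong 2/2, Ivanova 1/2 — all within limits.

Yes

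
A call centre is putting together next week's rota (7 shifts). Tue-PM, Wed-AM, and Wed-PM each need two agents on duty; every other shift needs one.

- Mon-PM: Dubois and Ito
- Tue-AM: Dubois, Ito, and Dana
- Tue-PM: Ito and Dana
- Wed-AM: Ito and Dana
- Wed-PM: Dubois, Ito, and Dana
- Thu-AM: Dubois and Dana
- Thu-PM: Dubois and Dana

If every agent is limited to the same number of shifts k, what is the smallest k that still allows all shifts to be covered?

With 3 agents and 10 worker-slots to fill, someone must work at least ⌈10/3⌉ = 4 shifts, so k ≥ 4.
k = 4 works: Mon-PM→Dubois, Tue-AM→Dubois, Tue-PM→Ito+Dana, Wed-AM→Ito+Dana, Wed-PM→Ito+Dana, Thu-AM→Dubois, Thu-PM→Dubois.
Loads: Dubois 4, Ito 3, Dana 3 — all ≤ 4.

4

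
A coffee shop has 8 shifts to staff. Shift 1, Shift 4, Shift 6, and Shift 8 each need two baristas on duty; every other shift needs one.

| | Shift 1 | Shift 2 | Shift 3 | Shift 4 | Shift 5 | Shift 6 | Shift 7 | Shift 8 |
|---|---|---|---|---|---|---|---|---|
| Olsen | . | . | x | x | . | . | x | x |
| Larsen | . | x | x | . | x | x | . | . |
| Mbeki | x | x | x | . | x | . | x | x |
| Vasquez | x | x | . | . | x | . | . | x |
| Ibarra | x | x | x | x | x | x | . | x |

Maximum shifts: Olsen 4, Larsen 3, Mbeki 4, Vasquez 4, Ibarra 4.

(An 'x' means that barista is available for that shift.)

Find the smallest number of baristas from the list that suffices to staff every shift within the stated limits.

12 slots to fill and no one can take more than 4, so at least ⌈12/4⌉ = 3 baristas are needed.
Shifts {Shift 1, Shift 4, Shift 6} need 6 slots, but among the baristas available for them (Olsen, Larsen, Mbeki, Vasquez, and Ibarra) any 3 together supply at most 5. So 3 baristas are not enough.
Olsen, Larsen, Mbeki, and Ibarra alone can cover everything: Shift 1→Mbeki+Ibarra, Shift 2→Larsen, Shift 3→Olsen, Shift 4→Olsen+Ibarra, Shift 5→Larsen, Shift 6→Larsen+Ibarra, Shift 7→Olsen, Shift 8→Olsen+Mbeki.

4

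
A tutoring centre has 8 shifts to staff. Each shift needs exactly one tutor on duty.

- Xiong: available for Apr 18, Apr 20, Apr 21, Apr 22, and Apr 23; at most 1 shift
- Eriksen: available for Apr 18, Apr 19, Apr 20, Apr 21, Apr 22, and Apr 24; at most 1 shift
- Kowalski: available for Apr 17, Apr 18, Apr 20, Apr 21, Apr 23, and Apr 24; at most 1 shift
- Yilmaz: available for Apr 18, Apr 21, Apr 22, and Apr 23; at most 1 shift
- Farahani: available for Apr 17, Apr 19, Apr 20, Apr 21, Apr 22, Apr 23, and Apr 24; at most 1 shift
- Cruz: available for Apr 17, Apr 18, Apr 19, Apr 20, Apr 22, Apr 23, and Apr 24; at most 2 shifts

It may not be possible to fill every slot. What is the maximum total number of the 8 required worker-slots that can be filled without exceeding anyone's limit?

Total capacity across all tutors is 1+1+1+1+1+2 = 7, and 8 slots are needed, so at most 7 can be filled.
An assignment achieving 7: Apr 17→Kowalski, Apr 18→Xiong, Apr 19→Eriksen, Apr 20→Cruz, Apr 21→Yilmaz, Apr 22→Cruz, Apr 24→Farahani.
Loads: Xiong 1/1, Eriksen 1/1, Kowalski 1/1, Yilmaz 1/1, Farahani 1/1, Cruz 2/2.

7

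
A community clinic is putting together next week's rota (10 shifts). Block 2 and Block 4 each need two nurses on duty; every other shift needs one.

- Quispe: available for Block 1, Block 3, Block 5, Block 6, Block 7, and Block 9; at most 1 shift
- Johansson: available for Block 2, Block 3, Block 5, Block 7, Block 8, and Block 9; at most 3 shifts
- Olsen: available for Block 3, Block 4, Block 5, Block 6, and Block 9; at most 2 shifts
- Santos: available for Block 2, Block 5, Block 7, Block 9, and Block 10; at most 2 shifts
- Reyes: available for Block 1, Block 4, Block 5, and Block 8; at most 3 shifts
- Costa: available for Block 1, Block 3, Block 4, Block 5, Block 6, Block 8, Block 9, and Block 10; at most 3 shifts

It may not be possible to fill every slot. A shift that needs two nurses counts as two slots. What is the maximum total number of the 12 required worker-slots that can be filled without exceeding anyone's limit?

12

Total capacity across all nurses is 1+3+2+2+3+3 = 14, and 12 slots are needed, so at most 12 can be filled.
An assignment achieving 12: Block 1→Quispe, Block 2→Johansson+Santos, Block 3→Costa, Block 4→Olsen+Reyes, Block 5→Reyes, Block 6→Olsen, Block 7→Johansson, Block 8→Johansson, Block 9→Costa, Block 10→Santos.
Loads: Quispe 1/1, Johansson 3/3, Olsen 2/2, Santos 2/2, Reyes 2/3, Costa 2/3.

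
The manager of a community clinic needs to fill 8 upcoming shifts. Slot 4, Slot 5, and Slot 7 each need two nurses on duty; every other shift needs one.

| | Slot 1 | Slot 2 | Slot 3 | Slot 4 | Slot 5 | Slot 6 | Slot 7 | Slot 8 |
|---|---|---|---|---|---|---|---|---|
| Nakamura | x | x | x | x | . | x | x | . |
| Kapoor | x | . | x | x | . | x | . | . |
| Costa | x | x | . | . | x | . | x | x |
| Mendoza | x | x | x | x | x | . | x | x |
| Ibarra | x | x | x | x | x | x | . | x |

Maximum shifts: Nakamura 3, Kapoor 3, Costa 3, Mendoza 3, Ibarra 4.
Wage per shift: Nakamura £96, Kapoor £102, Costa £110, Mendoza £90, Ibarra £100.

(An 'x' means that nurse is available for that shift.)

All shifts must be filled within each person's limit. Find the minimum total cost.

£1060

Picking the cheapest available nurse for each shift independently would cost £1018, but that ignores the shift limits.
An optimal schedule: Slot 1→Ibarra, Slot 2→Nakamura, Slot 3→Ibarra, Slot 4→Ibarra+Kapoor, Slot 5→Mendoza+Ibarra, Slot 6→Nakamura, Slot 7→Mendoza+Nakamura, Slot 8→Mendoza.
Total: 100 + 96 + 100 + 100 + 102 + 90 + 100 + 96 + 90 + 96 + 90 = £1060.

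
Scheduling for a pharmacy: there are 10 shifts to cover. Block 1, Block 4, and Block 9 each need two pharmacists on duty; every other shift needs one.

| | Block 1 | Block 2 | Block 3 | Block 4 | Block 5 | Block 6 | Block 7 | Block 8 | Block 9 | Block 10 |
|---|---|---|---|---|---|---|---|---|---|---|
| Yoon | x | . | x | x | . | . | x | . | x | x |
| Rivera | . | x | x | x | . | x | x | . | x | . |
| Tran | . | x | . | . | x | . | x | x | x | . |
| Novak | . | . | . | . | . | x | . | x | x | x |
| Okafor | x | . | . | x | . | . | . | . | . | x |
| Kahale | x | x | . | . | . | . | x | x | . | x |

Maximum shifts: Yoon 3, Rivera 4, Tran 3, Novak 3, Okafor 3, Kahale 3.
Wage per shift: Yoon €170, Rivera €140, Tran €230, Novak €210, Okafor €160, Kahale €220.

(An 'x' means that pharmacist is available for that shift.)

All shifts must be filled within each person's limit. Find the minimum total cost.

€2200

Block 5 can only be covered by Tran, so that assignment is forced.
Picking the cheapest available pharmacist for each shift independently would cost €2100, but that ignores the shift limits.
An optimal schedule: Block 1→Okafor+Yoon, Block 2→Rivera, Block 3→Rivera, Block 4→Rivera+Okafor, Block 5→Tran, Block 6→Rivera, Block 7→Yoon, Block 8→Novak, Block 9→Yoon+Novak, Block 10→Okafor.
Total: 160 + 170 + 140 + 140 + 140 + 160 + 230 + 140 + 170 + 210 + 170 + 210 + 160 = €2200.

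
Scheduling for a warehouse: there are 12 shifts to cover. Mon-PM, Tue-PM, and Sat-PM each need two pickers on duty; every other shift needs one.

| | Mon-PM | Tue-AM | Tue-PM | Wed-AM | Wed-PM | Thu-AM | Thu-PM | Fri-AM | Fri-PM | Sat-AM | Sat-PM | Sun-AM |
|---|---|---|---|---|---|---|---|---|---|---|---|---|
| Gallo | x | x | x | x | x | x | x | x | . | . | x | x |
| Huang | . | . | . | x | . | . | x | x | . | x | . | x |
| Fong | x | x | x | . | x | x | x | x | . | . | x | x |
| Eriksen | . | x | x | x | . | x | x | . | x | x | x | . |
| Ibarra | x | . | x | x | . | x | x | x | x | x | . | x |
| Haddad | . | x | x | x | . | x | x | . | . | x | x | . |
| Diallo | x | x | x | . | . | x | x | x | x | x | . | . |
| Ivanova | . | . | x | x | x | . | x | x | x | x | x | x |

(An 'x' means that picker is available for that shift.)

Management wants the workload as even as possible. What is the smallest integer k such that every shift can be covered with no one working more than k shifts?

2

With 8 pickers and 15 worker-slots to fill, someone must work at least ⌈15/8⌉ = 2 shifts, so k ≥ 2.
k = 2 works: Mon-PM→Fong+Ibarra, Tue-AM→Gallo, Tue-PM→Diallo+Ivanova, Wed-AM→Huang, Wed-PM→Gallo, Thu-AM→Fong, Thu-PM→Haddad, Fri-AM→Ibarra, Fri-PM→Eriksen, Sat-AM→Eriksen, Sat-PM→Haddad+Ivanova, Sun-AM→Huang.
Loads: Gallo 2, Huang 2, Fong 2, Eriksen 2, Ibarra 2, Haddad 2, Diallo 1, Ivanova 2 — all ≤ 2.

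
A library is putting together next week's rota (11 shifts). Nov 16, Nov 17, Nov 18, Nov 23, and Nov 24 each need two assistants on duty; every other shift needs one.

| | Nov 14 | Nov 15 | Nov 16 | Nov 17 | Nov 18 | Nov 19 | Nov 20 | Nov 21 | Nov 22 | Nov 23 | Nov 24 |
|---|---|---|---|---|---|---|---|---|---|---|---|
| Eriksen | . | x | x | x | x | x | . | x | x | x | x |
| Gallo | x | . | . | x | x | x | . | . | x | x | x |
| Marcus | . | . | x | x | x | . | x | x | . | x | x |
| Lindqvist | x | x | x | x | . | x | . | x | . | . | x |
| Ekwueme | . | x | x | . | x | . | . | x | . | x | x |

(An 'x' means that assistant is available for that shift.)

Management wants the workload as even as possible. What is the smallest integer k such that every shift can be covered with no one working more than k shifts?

4

With 5 assistants and 16 worker-slots to fill, someone must work at least ⌈16/5⌉ = 4 shifts, so k ≥ 4.
k = 4 works: Nov 14→Gallo, Nov 15→Eriksen, Nov 16→Marcus+Lindqvist, Nov 17→Gallo+Marcus, Nov 18→Gallo+Marcus, Nov 19→Eriksen, Nov 20→Marcus, Nov 21→Eriksen, Nov 22→Eriksen, Nov 23→Gallo+Ekwueme, Nov 24→Lindqvist+Ekwueme.
Loads: Eriksen 4, Gallo 4, Marcus 4, Lindqvist 2, Ekwueme 2 — all ≤ 4.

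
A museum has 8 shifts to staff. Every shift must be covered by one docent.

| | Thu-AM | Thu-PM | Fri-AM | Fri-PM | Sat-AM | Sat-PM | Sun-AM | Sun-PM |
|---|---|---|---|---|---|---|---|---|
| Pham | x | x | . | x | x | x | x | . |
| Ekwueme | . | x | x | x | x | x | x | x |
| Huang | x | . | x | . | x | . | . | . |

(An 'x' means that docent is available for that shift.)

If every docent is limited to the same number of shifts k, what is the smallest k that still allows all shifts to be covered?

With 3 docents and 8 worker-slots to fill, someone must work at least ⌈8/3⌉ = 3 shifts, so k ≥ 3.
k = 3 works: Thu-AM→Pham, Thu-PM→Pham, Fri-AM→Huang, Fri-PM→Pham, Sat-AM→Huang, Sat-PM→Ekwueme, Sun-AM→Ekwueme, Sun-PM→Ekwueme.
Loads: Pham 3, Ekwueme 3, Huang 2 — all ≤ 3.

3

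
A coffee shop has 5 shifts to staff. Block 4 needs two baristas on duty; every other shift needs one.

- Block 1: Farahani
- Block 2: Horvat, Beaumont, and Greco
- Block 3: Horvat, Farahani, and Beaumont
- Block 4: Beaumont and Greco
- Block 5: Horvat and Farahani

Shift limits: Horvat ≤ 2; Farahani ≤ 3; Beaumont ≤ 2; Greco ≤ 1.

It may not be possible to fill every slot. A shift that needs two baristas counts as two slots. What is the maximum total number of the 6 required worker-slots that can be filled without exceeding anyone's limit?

Total capacity across all baristas is 2+3+2+1 = 8, and 6 slots are needed, so at most 6 can be filled.
An assignment achieving 6: Block 1→Farahani, Block 2→Horvat, Block 3→Farahani, Block 4→Beaumont+Greco, Block 5→Horvat.
Loads: Horvat 2/2, Farahani 2/3, Beaumont 1/2, Greco 1/1.

6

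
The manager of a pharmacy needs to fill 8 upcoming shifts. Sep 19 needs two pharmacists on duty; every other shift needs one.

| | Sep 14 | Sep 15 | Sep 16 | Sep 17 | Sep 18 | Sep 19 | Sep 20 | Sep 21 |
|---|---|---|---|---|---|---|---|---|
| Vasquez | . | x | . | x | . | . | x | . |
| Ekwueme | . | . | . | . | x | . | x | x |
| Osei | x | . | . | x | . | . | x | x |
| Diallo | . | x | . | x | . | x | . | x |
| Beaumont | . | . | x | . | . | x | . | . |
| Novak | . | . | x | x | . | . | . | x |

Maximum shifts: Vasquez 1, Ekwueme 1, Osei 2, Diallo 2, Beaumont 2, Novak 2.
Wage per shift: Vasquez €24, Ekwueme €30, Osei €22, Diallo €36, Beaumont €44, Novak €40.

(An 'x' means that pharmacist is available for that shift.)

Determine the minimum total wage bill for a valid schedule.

Sep 14 can only be covered by Osei, so that assignment is forced.
Sep 18 can only be covered by Ekwueme, so that assignment is forced.
Sep 19 can only be covered by Diallo and Beaumont, so that assignment is forced.
Picking the cheapest available pharmacist for each shift independently would cost €262, but that ignores the shift limits.
An optimal schedule: Sep 14→Osei, Sep 15→Vasquez, Sep 16→Novak, Sep 17→Diallo, Sep 18→Ekwueme, Sep 19→Diallo+Beaumont, Sep 20→Osei, Sep 21→Novak.
Total: 22 + 24 + 40 + 36 + 30 + 36 + 44 + 22 + 40 = €294.

€294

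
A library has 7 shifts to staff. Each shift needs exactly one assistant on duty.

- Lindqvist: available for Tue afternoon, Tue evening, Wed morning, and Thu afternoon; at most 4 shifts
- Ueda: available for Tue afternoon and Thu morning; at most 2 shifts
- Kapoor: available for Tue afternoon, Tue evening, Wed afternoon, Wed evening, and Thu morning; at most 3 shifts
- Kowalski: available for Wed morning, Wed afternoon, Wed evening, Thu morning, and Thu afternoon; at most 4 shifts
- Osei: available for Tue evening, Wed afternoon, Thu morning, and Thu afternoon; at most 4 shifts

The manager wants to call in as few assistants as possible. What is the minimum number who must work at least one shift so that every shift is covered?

2

7 slots to fill and no one can take more than 4, so at least ⌈7/4⌉ = 2 assistants are needed.
Lindqvist and Kapoor alone can cover everything: Tue afternoon→Lindqvist, Tue evening→Lindqvist, Wed morning→Lindqvist, Wed afternoon→Kapoor, Wed evening→Kapoor, Thu morning→Kapoor, Thu afternoon→Lindqvist.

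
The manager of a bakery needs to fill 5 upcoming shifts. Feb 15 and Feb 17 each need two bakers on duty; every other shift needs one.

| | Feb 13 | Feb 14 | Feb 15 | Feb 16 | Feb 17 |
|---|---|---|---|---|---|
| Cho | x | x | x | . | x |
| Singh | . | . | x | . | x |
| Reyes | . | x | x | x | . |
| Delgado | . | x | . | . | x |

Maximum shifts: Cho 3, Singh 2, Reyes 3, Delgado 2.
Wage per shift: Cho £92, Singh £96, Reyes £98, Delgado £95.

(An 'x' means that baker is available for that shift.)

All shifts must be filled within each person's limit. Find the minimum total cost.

Feb 13 can only be covered by Cho, so that assignment is forced.
Feb 16 can only be covered by Reyes, so that assignment is forced.
Picking the cheapest available baker for each shift independently would cost £657, but that ignores the shift limits.
An optimal schedule: Feb 13→Cho, Feb 14→Delgado, Feb 15→Cho+Singh, Feb 16→Reyes, Feb 17→Cho+Delgado.
Total: 92 + 95 + 92 + 96 + 98 + 92 + 95 = £660.

£660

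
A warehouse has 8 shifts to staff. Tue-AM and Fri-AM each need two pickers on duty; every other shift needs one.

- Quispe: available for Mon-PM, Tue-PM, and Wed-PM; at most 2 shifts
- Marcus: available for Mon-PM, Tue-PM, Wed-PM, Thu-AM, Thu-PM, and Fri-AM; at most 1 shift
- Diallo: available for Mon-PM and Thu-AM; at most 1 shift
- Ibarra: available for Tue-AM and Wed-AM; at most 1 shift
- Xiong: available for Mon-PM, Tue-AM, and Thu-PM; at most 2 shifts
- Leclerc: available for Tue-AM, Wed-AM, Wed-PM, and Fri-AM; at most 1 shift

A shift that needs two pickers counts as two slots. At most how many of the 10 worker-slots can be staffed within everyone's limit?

Total capacity across all pickers is 2+1+1+1+2+1 = 8, and 10 slots are needed, so at most 8 can be filled.
An assignment achieving 8: Mon-PM→Diallo, Tue-AM→Xiong, Tue-PM→Quispe, Wed-AM→Ibarra, Wed-PM→Quispe, Thu-AM→Marcus, Thu-PM→Xiong, Fri-AM→Leclerc.
Loads: Quispe 2/2, Marcus 1/1, Diallo 1/1, Ibarra 1/1, Xiong 2/2, Leclerc 1/1.

8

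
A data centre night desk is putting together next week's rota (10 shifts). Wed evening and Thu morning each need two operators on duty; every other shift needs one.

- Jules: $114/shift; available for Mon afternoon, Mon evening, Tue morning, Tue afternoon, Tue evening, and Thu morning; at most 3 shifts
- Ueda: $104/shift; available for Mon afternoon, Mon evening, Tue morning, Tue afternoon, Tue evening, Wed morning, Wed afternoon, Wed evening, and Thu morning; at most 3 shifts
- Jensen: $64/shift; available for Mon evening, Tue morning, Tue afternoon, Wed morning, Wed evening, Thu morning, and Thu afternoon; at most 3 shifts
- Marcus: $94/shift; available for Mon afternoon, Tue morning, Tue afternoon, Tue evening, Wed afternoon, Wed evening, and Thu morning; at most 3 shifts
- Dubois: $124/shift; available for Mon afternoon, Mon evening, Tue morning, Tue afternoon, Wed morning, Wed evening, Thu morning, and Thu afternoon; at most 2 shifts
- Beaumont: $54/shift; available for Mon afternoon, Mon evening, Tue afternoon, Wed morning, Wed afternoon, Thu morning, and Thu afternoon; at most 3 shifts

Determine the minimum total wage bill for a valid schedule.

$948

Picking the cheapest available operator for each shift independently would cost $758, but that ignores the shift limits.
An optimal schedule: Mon afternoon→Marcus, Mon evening→Jensen, Tue morning→Jensen, Tue afternoon→Ueda, Tue evening→Marcus, Wed morning→Beaumont, Wed afternoon→Beaumont, Wed evening→Jensen+Ueda, Thu morning→Marcus+Ueda, Thu afternoon→Beaumont.
Total: 94 + 64 + 64 + 104 + 94 + 54 + 54 + 64 + 104 + 94 + 104 + 54 = $948.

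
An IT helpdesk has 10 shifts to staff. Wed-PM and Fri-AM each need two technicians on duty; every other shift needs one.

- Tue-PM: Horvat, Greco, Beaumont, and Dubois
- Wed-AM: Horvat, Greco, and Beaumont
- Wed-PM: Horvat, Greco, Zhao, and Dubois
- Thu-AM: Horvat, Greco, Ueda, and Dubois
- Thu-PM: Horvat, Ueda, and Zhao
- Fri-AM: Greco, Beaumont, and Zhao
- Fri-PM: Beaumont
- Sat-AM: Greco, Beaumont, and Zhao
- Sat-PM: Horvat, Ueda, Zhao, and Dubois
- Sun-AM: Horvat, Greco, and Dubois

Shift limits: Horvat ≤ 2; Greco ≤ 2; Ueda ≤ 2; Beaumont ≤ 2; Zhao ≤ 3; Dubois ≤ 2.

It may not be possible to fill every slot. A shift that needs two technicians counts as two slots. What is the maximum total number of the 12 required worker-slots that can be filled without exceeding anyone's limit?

Total capacity across all technicians is 2+2+2+2+3+2 = 13, and 12 slots are needed, so at most 12 can be filled.
An assignment achieving 12: Tue-PM→Dubois, Wed-AM→Horvat, Wed-PM→Zhao+Dubois, Thu-AM→Ueda, Thu-PM→Horvat, Fri-AM→Greco+Beaumont, Fri-PM→Beaumont, Sat-AM→Zhao, Sat-PM→Ueda, Sun-AM→Greco.
Loads: Horvat 2/2, Greco 2/2, Ueda 2/2, Beaumont 2/2, Zhao 2/3, Dubois 2/2.

12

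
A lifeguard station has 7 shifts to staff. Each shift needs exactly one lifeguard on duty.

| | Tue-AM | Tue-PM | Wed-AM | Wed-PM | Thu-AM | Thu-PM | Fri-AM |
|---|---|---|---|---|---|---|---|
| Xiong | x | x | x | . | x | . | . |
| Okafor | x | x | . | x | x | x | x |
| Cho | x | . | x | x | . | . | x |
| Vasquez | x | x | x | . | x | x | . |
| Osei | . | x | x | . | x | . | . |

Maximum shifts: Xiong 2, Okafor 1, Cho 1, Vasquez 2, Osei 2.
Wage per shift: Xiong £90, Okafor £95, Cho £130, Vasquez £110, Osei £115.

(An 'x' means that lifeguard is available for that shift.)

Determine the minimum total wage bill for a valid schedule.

Picking the cheapest available lifeguard for each shift independently would cost £645, but that ignores the shift limits.
An optimal schedule: Tue-AM→Xiong, Tue-PM→Xiong, Wed-AM→Vasquez, Wed-PM→Okafor, Thu-AM→Osei, Thu-PM→Vasquez, Fri-AM→Cho.
Total: 90 + 90 + 110 + 95 + 115 + 110 + 130 = £740.

£740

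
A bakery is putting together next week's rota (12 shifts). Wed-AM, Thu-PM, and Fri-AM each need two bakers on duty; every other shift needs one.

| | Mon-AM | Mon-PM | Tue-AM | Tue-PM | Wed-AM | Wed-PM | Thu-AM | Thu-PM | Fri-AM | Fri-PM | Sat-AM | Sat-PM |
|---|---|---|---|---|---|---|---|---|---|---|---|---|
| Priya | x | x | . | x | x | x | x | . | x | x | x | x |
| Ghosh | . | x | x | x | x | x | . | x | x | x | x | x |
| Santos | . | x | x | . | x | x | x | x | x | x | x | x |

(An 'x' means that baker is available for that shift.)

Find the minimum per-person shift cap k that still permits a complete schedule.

5

With 3 bakers and 15 worker-slots to fill, someone must work at least ⌈15/3⌉ = 5 shifts, so k ≥ 5.
k = 5 works: Mon-AM→Priya, Mon-PM→Priya, Tue-AM→Ghosh, Tue-PM→Priya, Wed-AM→Priya+Ghosh, Wed-PM→Ghosh, Thu-AM→Priya, Thu-PM→Ghosh+Santos, Fri-AM→Ghosh+Santos, Fri-PM→Santos, Sat-AM→Santos, Sat-PM→Santos.
Loads: Priya 5, Ghosh 5, Santos 5 — all ≤ 5.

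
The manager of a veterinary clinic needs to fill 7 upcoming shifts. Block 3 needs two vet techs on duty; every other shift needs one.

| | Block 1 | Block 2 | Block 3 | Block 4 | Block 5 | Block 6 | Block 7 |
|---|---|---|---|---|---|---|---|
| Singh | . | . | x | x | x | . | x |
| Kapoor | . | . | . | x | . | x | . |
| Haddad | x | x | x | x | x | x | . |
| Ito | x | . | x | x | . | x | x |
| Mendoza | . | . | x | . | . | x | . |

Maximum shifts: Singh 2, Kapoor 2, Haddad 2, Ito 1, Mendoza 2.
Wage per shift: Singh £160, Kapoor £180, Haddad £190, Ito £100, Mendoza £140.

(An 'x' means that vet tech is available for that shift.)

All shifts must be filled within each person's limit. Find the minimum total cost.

Block 2 can only be covered by Haddad, so that assignment is forced.
Picking the cheapest available vet tech for each shift independently would cost £990, but that ignores the shift limits.
An optimal schedule: Block 1→Ito, Block 2→Haddad, Block 3→Mendoza+Haddad, Block 4→Kapoor, Block 5→Singh, Block 6→Mendoza, Block 7→Singh.
Total: 100 + 190 + 140 + 190 + 180 + 160 + 140 + 160 = £1260.

£1260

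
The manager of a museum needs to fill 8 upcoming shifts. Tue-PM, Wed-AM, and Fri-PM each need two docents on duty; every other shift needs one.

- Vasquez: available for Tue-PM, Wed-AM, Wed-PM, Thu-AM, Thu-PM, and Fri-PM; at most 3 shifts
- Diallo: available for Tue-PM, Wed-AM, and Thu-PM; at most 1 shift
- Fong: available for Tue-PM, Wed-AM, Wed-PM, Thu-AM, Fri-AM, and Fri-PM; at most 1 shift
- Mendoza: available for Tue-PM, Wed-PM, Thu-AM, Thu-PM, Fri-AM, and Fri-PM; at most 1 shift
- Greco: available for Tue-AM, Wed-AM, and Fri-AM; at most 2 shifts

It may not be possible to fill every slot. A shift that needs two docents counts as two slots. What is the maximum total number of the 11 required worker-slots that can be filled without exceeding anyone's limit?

Total capacity across all docents is 3+1+1+1+2 = 8, and 11 slots are needed, so at most 8 can be filled.
An assignment achieving 8: Tue-AM→Greco, Tue-PM→Diallo, Wed-AM→Greco, Wed-PM→Vasquez, Thu-AM→Vasquez, Thu-PM→Vasquez, Fri-AM→Fong, Fri-PM→Mendoza.
Loads: Vasquez 3/3, Diallo 1/1, Fong 1/1, Mendoza 1/1, Greco 2/2.

8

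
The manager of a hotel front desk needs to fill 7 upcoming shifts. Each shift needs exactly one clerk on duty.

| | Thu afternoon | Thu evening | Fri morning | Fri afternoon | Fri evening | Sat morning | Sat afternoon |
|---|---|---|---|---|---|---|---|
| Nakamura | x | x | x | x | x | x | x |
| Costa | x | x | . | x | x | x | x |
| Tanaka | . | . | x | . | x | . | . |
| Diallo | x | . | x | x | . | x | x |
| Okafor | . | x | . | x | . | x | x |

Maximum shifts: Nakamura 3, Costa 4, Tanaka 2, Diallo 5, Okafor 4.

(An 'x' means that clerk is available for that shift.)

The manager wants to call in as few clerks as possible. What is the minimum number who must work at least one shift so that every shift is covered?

2

7 slots to fill and no one can take more than 5, so at least ⌈7/5⌉ = 2 clerks are needed.
Nakamura and Costa alone can cover everything: Thu afternoon→Nakamura, Thu evening→Nakamura, Fri morning→Nakamura, Fri afternoon→Costa, Fri evening→Costa, Sat morning→Costa, Sat afternoon→Costa.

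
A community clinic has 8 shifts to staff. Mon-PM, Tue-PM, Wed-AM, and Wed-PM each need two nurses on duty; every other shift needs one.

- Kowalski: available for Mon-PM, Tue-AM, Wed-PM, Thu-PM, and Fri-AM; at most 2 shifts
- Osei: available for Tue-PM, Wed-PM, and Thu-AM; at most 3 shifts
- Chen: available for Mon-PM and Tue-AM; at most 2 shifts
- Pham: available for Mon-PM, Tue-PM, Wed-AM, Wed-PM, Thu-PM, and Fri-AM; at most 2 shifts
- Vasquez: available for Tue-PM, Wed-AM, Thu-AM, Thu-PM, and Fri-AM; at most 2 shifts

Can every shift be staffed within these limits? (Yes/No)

Total capacity is 2+3+2+2+2 = 11 but 12 worker-slots are needed — infeasible.

No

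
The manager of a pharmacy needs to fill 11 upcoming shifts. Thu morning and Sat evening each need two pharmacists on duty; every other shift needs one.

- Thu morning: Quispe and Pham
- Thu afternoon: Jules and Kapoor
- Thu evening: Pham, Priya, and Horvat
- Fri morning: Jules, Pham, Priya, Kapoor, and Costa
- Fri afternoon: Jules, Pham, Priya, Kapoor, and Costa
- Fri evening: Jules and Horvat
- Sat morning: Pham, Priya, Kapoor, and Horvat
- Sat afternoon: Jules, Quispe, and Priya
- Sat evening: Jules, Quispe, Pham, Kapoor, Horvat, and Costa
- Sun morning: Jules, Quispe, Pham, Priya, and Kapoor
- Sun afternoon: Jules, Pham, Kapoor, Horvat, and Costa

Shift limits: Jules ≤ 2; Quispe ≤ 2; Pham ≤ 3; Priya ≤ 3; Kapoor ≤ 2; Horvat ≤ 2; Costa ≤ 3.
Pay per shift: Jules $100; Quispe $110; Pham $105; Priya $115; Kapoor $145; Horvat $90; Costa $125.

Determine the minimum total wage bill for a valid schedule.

$1385

Thu morning can only be covered by Quispe and Pham, so that assignment is forced.
Picking the cheapest available pharmacist for each shift independently would cost $1265, but that ignores the shift limits.
An optimal schedule: Thu morning→Pham+Quispe, Thu afternoon→Jules, Thu evening→Horvat, Fri morning→Priya, Fri afternoon→Priya, Fri evening→Horvat, Sat morning→Pham, Sat afternoon→Jules, Sat evening→Quispe+Costa, Sun morning→Priya, Sun afternoon→Pham.
Total: 105 + 110 + 100 + 90 + 115 + 115 + 90 + 105 + 100 + 110 + 125 + 115 + 105 = $1385.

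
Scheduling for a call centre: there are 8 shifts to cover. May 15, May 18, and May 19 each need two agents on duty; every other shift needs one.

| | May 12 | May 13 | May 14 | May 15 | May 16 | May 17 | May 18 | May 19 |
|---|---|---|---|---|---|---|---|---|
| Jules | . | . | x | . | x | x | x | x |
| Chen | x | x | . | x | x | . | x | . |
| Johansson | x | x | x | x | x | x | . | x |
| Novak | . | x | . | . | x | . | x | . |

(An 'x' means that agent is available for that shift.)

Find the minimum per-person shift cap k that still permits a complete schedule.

With 4 agents and 11 worker-slots to fill, someone must work at least ⌈11/4⌉ = 3 shifts, so k ≥ 3.
k = 3 works: May 12→Chen, May 13→Johansson, May 14→Jules, May 15→Chen+Johansson, May 16→Novak, May 17→Jules, May 18→Chen+Novak, May 19→Jules+Johansson.
Loads: Jules 3, Chen 3, Johansson 3, Novak 2 — all ≤ 3.

3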